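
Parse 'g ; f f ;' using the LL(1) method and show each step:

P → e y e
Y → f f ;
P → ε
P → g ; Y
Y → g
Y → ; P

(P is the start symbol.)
LL(1) parsing maintains a stack (initially the start symbol over $) and the input. At each step: if the stack top is a terminal, match it against the current input token; if it is a non-terminal N, replace it with the RHS of M[N, lookahead] (the unique production whose predict set contains the lookahead).

Stack is shown with the top on the left.

Stack    Input        Action
----------------------------
P $      g ; f f ; $  output P → g ; Y
g ; Y $  g ; f f ; $  match 'g'
; Y $    ; f f ; $    match ';'
Y $      f f ; $      output Y → f f ;
f f ; $  f f ; $      match 'f'
f ; $    f ; $        match 'f'
; $      ; $          match ';'
$        $            accept

The string is accepted.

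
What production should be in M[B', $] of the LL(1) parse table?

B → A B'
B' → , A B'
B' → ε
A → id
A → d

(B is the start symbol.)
To find M[B', $], we find productions for B' where $ is in the predict set (PREDICT(N → α) = (FIRST(α) \ {ε}) ∪ (FOLLOW(N) if α ⇒* ε)).

Relevant sets:
  FOLLOW(B') = { $ }

B' → , A B': PREDICT = { ',' }
B' → ε: PREDICT = { $ }
  $ is in predict set, so this production goes in M[B', $]

M[B', $] = B' → ε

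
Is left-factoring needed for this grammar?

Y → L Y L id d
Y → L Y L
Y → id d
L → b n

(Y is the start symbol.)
Yes, Y has productions with common prefix 'L Y L'

Left-factoring is needed when two productions for the same non-terminal
share a common prefix on the right-hand side.

Productions for Y:
  Y → L Y L id d
  Y → L Y L
  Y → id d

Found common prefix 'L Y L' in productions for Y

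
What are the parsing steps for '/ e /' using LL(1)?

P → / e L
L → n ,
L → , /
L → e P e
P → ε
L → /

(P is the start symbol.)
Stack is shown with the top on the left.

Stack    Input    Action
------------------------
P $      / e / $  output P → / e L
/ e L $  / e / $  match '/'
e L $    e / $    match 'e'
L $      / $      output L → /
/ $      / $      match '/'
$        $        accept

The string is accepted.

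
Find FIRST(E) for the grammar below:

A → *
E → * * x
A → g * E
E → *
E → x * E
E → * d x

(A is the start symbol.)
From E → * * x:
  - '*' is a terminal: add '*' and stop
From E → *:
  - '*' is a terminal: add '*' and stop
From E → x * E:
  - x is a terminal: add 'x' and stop
From E → * d x:
  - '*' is a terminal: add '*' and stop

Collecting: FIRST(E) = { '*', 'x' }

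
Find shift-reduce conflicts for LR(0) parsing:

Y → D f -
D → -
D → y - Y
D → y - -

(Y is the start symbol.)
No shift-reduce conflicts

A shift-reduce conflict occurs when an LR(0) state has both:
  - a complete (reduce) item [A → α .] (dot at the end), and
  - a shift item [B → β . c γ] (dot before a terminal).

Augment with Y' → Y and build the canonical LR(0) collection (I0 = CLOSURE({[Y' → . Y]}), then GOTO on every symbol after a dot until no new states appear). It has 10 states:
  I0: { [D → . -], [D → . y - -], [D → . y - Y], [Y → . D f -], [Y' → . Y] }  — shift
  I1: { [D → - .] }  — reduce
  I2: { [Y → D . f -] }  — shift
  I3: { [Y' → Y .] }  — accept
  I4: { [D → y . - -], [D → y . - Y] }  — shift
  I5: { [D → . -], [D → . y - -], [D → . y - Y], [D → y - . -], [D → y - . Y], [Y → . D f -] }  — shift
  I6: { [D → - .], [D → y - - .] }  — 2 reduces
  I7: { [D → y - Y .] }  — reduce
  I8: { [Y → D f . -] }  — shift
  I9: { [Y → D f - .] }  — reduce

No state contains both a complete item and a shift item.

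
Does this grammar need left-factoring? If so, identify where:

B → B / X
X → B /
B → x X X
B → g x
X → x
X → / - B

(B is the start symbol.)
Left-factoring is needed when two productions for the same non-terminal
share a common prefix on the right-hand side.

Productions for B:
  B → B / X
  B → x X X
  B → g x
Productions for X:
  X → B /
  X → x
  X → / - B

No common prefixes found.

Answer: No, left-factoring is not needed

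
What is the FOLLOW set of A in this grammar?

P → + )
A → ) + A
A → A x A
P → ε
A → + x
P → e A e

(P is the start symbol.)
To compute FOLLOW(A), find every occurrence of A on a right-hand side N → α A β: add FIRST(β) \ {ε}, and if β is empty or nullable also add FOLLOW(N). Iterate to a fixed point.

In A → ) + A: A is at the end; this adds FOLLOW(A) to itself — nothing new
In A → A x A: A is followed by x A, add FIRST(x A) \ {ε} = { 'x' }
In A → A x A: A is at the end; this adds FOLLOW(A) to itself — nothing new
In P → e A e: A is followed by e, add FIRST(e) \ {ε} = { 'e' }

Taking the union: FOLLOW(A) = { 'e', 'x' }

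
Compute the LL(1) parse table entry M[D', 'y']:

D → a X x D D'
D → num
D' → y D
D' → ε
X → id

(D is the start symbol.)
D' → y D, D' → ε

To find M[D', 'y'], we find productions for D' where 'y' is in the predict set (PREDICT(N → α) = (FIRST(α) \ {ε}) ∪ (FOLLOW(N) if α ⇒* ε)).

Relevant sets:
  FOLLOW(D') = { $, 'y' }

D' → y D: PREDICT = { 'y' }
  'y' is in predict set, so this production goes in M[D', 'y']
D' → ε: PREDICT = { $, 'y' }
  'y' is in predict set, so this production goes in M[D', 'y']

M[D', 'y'] = D' → y D, D' → ε  (a multiply-defined cell — the grammar is not LL(1))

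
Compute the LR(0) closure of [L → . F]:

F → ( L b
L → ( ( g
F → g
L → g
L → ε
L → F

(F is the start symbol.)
{ [F → . ( L b], [F → . g], [L → . F] }

To compute CLOSURE, for each item [A → α.Bβ] where B is a non-terminal, add [B → .γ] for all productions B → γ; repeat for the newly added items until nothing changes.

Start with: [L → . F]
  [L → . F] has the dot before F: add [F → . ( L b], [F → . g]
No further items can be added.

CLOSURE = { [F → . ( L b], [F → . g], [L → . F] }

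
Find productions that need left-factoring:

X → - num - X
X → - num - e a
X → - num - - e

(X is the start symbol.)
Left-factoring is needed when two productions for the same non-terminal
share a common prefix on the right-hand side.

Productions for X:
  X → - num - X
  X → - num - e a
  X → - num - - e

Found common prefix '- num -' in productions for X

Answer: Yes, X has productions with common prefix '- num -'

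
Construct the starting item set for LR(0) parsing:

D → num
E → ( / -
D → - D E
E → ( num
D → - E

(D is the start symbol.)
First, augment the grammar with D' → D
I₀ = CLOSURE({ [D' → . D] }):
  [D' → . D] has the dot before D: add [D → . num], [D → . - D E], [D → . - E]
No further items can be added.

I₀ = { [D → . - D E], [D → . - E], [D → . num], [D' → . D] }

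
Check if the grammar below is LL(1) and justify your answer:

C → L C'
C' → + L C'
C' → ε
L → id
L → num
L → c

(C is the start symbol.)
A grammar is LL(1) if for each non-terminal N with multiple productions, the predict sets of those productions are pairwise disjoint, where PREDICT(N → α) = (FIRST(α) \ {ε}) ∪ (FOLLOW(N) if α ⇒* ε).

Relevant sets:
  FOLLOW(C') = { $ }

For C':
  PREDICT(C' → '+' L C') = { '+' }
  PREDICT(C' → ε) = { $ }
For L:
  PREDICT(L → id) = { 'id' }
  PREDICT(L → num) = { 'num' }
  PREDICT(L → c) = { 'c' }
C has a single production, so nothing to check there.

All predict sets are disjoint. The grammar IS LL(1).

Answer: Yes, the grammar is LL(1).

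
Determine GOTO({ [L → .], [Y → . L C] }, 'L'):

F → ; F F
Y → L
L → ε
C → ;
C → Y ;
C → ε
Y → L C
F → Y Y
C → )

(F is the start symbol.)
{ [C → . )], [C → . ;], [C → . Y ;], [C → .], [L → .], [Y → . L C], [Y → . L], [Y → L . C] }

GOTO(I, 'L') = CLOSURE({ [A → αX.β] : [A → α.Xβ] ∈ I, X = 'L' })

Items with dot before 'L', with the dot advanced:
  [Y → . L C] → [Y → L . C]
Closure of the advanced items:
  [Y → L . C] has the dot before C: add [C → . ;], [C → . Y ;], [C → .], [C → . )]
  [C → . Y ;] has the dot before Y: add [Y → . L], [Y → . L C]
  [Y → . L] has the dot before L: add [L → .]

GOTO = { [C → . )], [C → . ;], [C → . Y ;], [C → .], [L → .], [Y → . L C], [Y → . L], [Y → L . C] }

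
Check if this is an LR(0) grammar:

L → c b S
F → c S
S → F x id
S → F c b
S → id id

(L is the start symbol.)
A grammar is LR(0) if no state in the canonical LR(0) collection has:
  - both a shift item (dot before a terminal) and a complete item (shift-reduce conflict), or
  - two or more complete items (reduce-reduce conflict; the accept item [L' → L .] counts as a complete item here).

Augment with L' → L and build the canonical LR(0) collection (I0 = CLOSURE({[L' → . L]}), then GOTO on every symbol after a dot until no new states appear). It has 14 states:
  I0: { [L → . c b S], [L' → . L] }  — shift
  I1: { [L' → L .] }  — accept
  I2: { [L → c . b S] }  — shift
  I3: { [F → . c S], [L → c b . S], [S → . F c b], [S → . F x id], [S → . id id] }  — shift
  I4: { [S → F . c b], [S → F . x id] }  — shift
  I5: { [L → c b S .] }  — reduce
  I6: { [F → . c S], [F → c . S], [S → . F c b], [S → . F x id], [S → . id id] }  — shift
  I7: { [S → id . id] }  — shift
  I8: { [S → id id .] }  — reduce
  I9: { [F → c S .] }  — reduce
  I10: { [S → F c . b] }  — shift
  I11: { [S → F x . id] }  — shift
  I12: { [S → F x id .] }  — reduce
  I13: { [S → F c b .] }  — reduce

Every state is either a pure shift/goto state or contains exactly one complete item and nothing to shift — no conflicts. The grammar is LR(0).

Answer: Yes, the grammar is LR(0)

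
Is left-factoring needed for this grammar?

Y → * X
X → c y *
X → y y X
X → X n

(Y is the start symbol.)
No, left-factoring is not needed

Left-factoring is needed when two productions for the same non-terminal
share a common prefix on the right-hand side.

Productions for X:
  X → c y *
  X → y y X
  X → X n

No common prefixes found.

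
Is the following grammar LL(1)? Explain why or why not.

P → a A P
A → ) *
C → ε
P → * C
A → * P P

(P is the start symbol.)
A grammar is LL(1) if for each non-terminal N with multiple productions, the predict sets of those productions are pairwise disjoint, where PREDICT(N → α) = (FIRST(α) \ {ε}) ∪ (FOLLOW(N) if α ⇒* ε).

For P:
  PREDICT(P → a A P) = { 'a' }
  PREDICT(P → '*' C) = { '*' }
For A:
  PREDICT(A → ')' '*') = { ')' }
  PREDICT(A → '*' P P) = { '*' }
C has a single production, so nothing to check there.

All predict sets are disjoint. The grammar IS LL(1).

Answer: Yes, the grammar is LL(1).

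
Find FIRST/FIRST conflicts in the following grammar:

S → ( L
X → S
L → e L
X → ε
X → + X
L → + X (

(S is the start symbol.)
No FIRST/FIRST conflicts.

A FIRST/FIRST conflict occurs when two productions N → α and N → β for the same non-terminal have FIRST(α) ∩ FIRST(β) ≠ ∅ (with ε ∈ FIRST of a nullable right-hand side, so two nullable alternatives also conflict).

FIRST sets of the non-terminals at (or reachable through a nullable prefix from) the front of some alternative:
  FIRST(S) = { '(' }

Productions for X:
  X → S: FIRST = { '(' }
  X → ε: FIRST = { ε }
  X → + X: FIRST = { '+' }
Productions for L:
  L → e L: FIRST = { 'e' }
  L → + X (: FIRST = { '+' }
S has only one production, so no FIRST/FIRST conflict is possible there.

All alternatives of each non-terminal have pairwise disjoint FIRST sets.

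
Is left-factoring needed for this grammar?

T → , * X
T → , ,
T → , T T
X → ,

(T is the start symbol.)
Left-factoring is needed when two productions for the same non-terminal
share a common prefix on the right-hand side.

Productions for T:
  T → , * X
  T → , ,
  T → , T T

Found common prefix ',' in productions for T

Answer: Yes, T has productions with common prefix ','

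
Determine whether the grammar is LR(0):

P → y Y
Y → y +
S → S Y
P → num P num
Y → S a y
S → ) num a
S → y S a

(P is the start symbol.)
Yes, the grammar is LR(0)

A grammar is LR(0) if no state in the canonical LR(0) collection has:
  - both a shift item (dot before a terminal) and a complete item (shift-reduce conflict), or
  - two or more complete items (reduce-reduce conflict; the accept item [P' → P .] counts as a complete item here).

Augment with P' → P and build the canonical LR(0) collection (I0 = CLOSURE({[P' → . P]}), then GOTO on every symbol after a dot until no new states appear). It has 19 states:
  I0: { [P → . num P num], [P → . y Y], [P' → . P] }  — shift
  I1: { [P' → P .] }  — accept
  I2: { [P → . num P num], [P → . y Y], [P → num . P num] }  — shift
  I3: { [P → y . Y], [S → . ) num a], [S → . S Y], [S → . y S a], [Y → . S a y], [Y → . y +] }  — shift
  I4: { [S → ) . num a] }  — shift
  I5: { [S → . ) num a], [S → . S Y], [S → . y S a], [S → S . Y], [Y → . S a y], [Y → . y +], [Y → S . a y] }  — shift
  I6: { [P → y Y .] }  — reduce
  I7: { [S → . ) num a], [S → . S Y], [S → . y S a], [S → y . S a], [Y → y . +] }  — shift
  I8: { [Y → y + .] }  — reduce
  I9: { [S → . ) num a], [S → . S Y], [S → . y S a], [S → S . Y], [S → y S . a], [Y → . S a y], [Y → . y +] }  — shift
  I10: { [S → . ) num a], [S → . S Y], [S → . y S a], [S → y . S a] }  — shift
  I11: { [S → S Y .] }  — reduce
  I12: { [S → y S a .] }  — reduce
  I13: { [Y → S a . y] }  — shift
  I14: { [Y → S a y .] }  — reduce
  I15: { [S → ) num . a] }  — shift
  I16: { [S → ) num a .] }  — reduce
  I17: { [P → num P . num] }  — shift
  I18: { [P → num P num .] }  — reduce

Every state is either a pure shift/goto state or contains exactly one complete item and nothing to shift — no conflicts. The grammar is LR(0).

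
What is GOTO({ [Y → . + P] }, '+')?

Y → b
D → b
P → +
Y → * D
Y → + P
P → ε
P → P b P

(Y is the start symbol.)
{ [P → . +], [P → . P b P], [P → .], [Y → + . P] }

GOTO(I, '+') = CLOSURE({ [A → αX.β] : [A → α.Xβ] ∈ I, X = '+' })

Items with dot before '+', with the dot advanced:
  [Y → . + P] → [Y → + . P]
Closure of the advanced items:
  [Y → + . P] has the dot before P: add [P → . +], [P → .], [P → . P b P]

GOTO = { [P → . +], [P → . P b P], [P → .], [Y → + . P] }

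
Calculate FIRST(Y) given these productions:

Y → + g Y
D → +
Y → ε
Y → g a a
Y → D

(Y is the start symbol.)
{ '+', 'g', ε }

To compute FIRST(Y), examine every production with Y on the left-hand side, reading each right-hand side left to right until a non-nullable symbol is reached.

FIRST sets of the other non-terminals involved (by the same procedure, iterated to a fixed point):
  FIRST(D) = { '+' }

From Y → + g Y:
  - '+' is a terminal: add '+' and stop
From Y → ε:
  - ε-production, so ε ∈ FIRST(Y)
From Y → g a a:
  - g is a terminal: add 'g' and stop
From Y → D:
  - D is a non-terminal: add FIRST(D) \ {ε} = { '+' }
    D is not nullable, so stop

Collecting: FIRST(Y) = { '+', 'g', ε }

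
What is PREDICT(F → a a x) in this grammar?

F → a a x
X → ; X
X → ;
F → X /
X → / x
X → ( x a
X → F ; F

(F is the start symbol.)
PREDICT(F → a a x) = (FIRST(RHS) \ {ε}) ∪ (FOLLOW(F) if ε ∈ FIRST(RHS), i.e. RHS ⇒* ε)
FIRST(a a x) = { 'a' }
ε ∉ FIRST(a a x), so FOLLOW(F) is not added.
PREDICT(F → a a x) = { 'a' }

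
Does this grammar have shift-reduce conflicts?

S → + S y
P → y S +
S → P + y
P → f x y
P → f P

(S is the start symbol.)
Augment with S' → S and build the canonical LR(0) collection (I0 = CLOSURE({[S' → . S]}), then GOTO on every symbol after a dot until no new states appear). It has 15 states:
  I0: { [P → . f P], [P → . f x y], [P → . y S +], [S → . + S y], [S → . P + y], [S' → . S] }  — shift
  I1: { [P → . f P], [P → . f x y], [P → . y S +], [S → + . S y], [S → . + S y], [S → . P + y] }  — shift
  I2: { [S → P . + y] }  — shift
  I3: { [S' → S .] }  — accept
  I4: { [P → . f P], [P → . f x y], [P → . y S +], [P → f . P], [P → f . x y] }  — shift
  I5: { [P → . f P], [P → . f x y], [P → . y S +], [P → y . S +], [S → . + S y], [S → . P + y] }  — shift
  I6: { [P → y S . +] }  — shift
  I7: { [P → y S + .] }  — reduce
  I8: { [P → f P .] }  — reduce
  I9: { [P → f x . y] }  — shift
  I10: { [P → f x y .] }  — reduce
  I11: { [S → P + . y] }  — shift
  I12: { [S → P + y .] }  — reduce
  I13: { [S → + S . y] }  — shift
  I14: { [S → + S y .] }  — reduce

No state contains both a complete item and a shift item.

Answer: No shift-reduce conflicts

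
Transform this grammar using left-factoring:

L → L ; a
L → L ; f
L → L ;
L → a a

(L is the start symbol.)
L → L ; L'
L' → a
L' → f
L' → ε
L → a a

Left-factoring transforms A → αβ₁ | αβ₂ into A → αA' and A' → β₁ | β₂
(α is the longest common prefix among the alternatives). Repeat until
no nonterminal has two alternatives with a common prefix.

Round 1: L has alternatives sharing prefix 'L ;'. Introduce L': L → L ; L'
  Add: L' → a
  Add: L' → f
  Add: L' → ε

No remaining common prefixes — done.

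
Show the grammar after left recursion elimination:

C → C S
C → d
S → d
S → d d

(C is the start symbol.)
C is directly left-recursive. The standard transformation for
  A → A α₁ | ... | A α_m | β₁ | ... | β_n
is
  A  → β₁ A' | ... | β_n A'
  A' → α₁ A' | ... | α_m A' | ε

C → d becomes C → d C'
C → C S becomes C' → S C'
Add C' → ε

Productions for other non-terminals are unchanged:
  S → d
  S → d d

Resulting grammar:
C → d C'
C' → S C'
C' → ε
S → d
S → d d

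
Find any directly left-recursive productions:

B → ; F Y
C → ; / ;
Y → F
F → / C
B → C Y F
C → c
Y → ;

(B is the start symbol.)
Direct left recursion occurs when N → N α for some non-terminal N (the right-hand side begins with the left-hand side itself).

B → ; F Y: starts with ';'
C → ; / ;: starts with ';'
Y → F: starts with F
F → / C: starts with '/'
B → C Y F: starts with C
C → c: starts with c
Y → ;: starts with ';'

No direct left recursion found.

Answer: No direct left recursion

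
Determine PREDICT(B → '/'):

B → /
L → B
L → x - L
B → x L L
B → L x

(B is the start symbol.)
PREDICT(B → '/') = (FIRST(RHS) \ {ε}) ∪ (FOLLOW(B) if ε ∈ FIRST(RHS), i.e. RHS ⇒* ε)
FIRST('/') = { '/' }
ε ∉ FIRST('/'), so FOLLOW(B) is not added.
PREDICT(B → '/') = { '/' }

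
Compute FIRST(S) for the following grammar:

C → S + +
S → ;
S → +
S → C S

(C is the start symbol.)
FIRST sets of the other non-terminals involved (by the same procedure, iterated to a fixed point):
  FIRST(C) = { '+', ';' }

From S → ;:
  - ';' is a terminal: add ';' and stop
From S → +:
  - '+' is a terminal: add '+' and stop
From S → C S:
  - C is a non-terminal: add FIRST(C) \ {ε} = { '+', ';' }
    C is not nullable, so stop

Collecting: FIRST(S) = { '+', ';' }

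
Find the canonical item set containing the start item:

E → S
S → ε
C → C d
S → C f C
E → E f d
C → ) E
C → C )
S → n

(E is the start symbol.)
{ [C → . ) E], [C → . C )], [C → . C d], [E → . E f d], [E → . S], [E' → . E], [S → . C f C], [S → . n], [S → .] }

First, augment the grammar with E' → E
I₀ = CLOSURE({ [E' → . E] }):
  [E' → . E] has the dot before E: add [E → . S], [E → . E f d]
  [E → . S] has the dot before S: add [S → .], [S → . C f C], [S → . n]
  [S → . C f C] has the dot before C: add [C → . C d], [C → . ) E], [C → . C )]
No further items can be added.

I₀ = { [C → . ) E], [C → . C )], [C → . C d], [E → . E f d], [E → . S], [E' → . E], [S → . C f C], [S → . n], [S → .] }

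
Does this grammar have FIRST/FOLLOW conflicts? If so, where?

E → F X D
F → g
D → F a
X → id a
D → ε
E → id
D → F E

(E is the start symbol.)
No FIRST/FOLLOW conflicts.

Nullable non-terminals: D.
FIRST sets used below: FIRST(F) = { 'g' }

D: nullable alternative(s) D → ε; FOLLOW(D) = { $ }
  D → F a: FIRST \ {ε} = { 'g' } — disjoint from FOLLOW(D)
  D → ε: FIRST \ {ε} = { } — this is the only nullable alternative, skip
  D → F E: FIRST \ {ε} = { 'g' } — disjoint from FOLLOW(D)

E, F, X have no nullable alternative, so no FIRST/FOLLOW check is needed there.

No FIRST/FOLLOW conflicts found.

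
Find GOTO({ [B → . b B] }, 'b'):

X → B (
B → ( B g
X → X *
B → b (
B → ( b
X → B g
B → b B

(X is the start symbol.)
GOTO(I, 'b') = CLOSURE({ [A → αX.β] : [A → α.Xβ] ∈ I, X = 'b' })

Items with dot before 'b', with the dot advanced:
  [B → . b B] → [B → b . B]
Closure of the advanced items:
  [B → b . B] has the dot before B: add [B → . ( B g], [B → . b (], [B → . ( b], [B → . b B]

GOTO = { [B → . ( B g], [B → . ( b], [B → . b (], [B → . b B], [B → b . B] }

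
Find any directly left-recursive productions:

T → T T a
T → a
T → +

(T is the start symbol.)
Yes, T is left-recursive

T → T T a: LEFT RECURSIVE (starts with T)
T → a: starts with a
T → +: starts with '+'

The grammar has direct left recursion on: T.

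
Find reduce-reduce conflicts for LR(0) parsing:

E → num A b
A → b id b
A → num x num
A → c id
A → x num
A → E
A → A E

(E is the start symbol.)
Yes — I11: [A → num x num .] vs [A → x num .]

A reduce-reduce conflict occurs when an LR(0) state has two complete items [A → α .] and [B → β .] — both call for a reduction, and with no lookahead the parser cannot choose between them.

Augment with E' → E and build the canonical LR(0) collection (I0 = CLOSURE({[E' → . E]}), then GOTO on every symbol after a dot until no new states appear). It has 17 states:
  I0: { [E → . num A b], [E' → . E] }  — shift
  I1: { [E' → E .] }  — accept
  I2: { [A → . A E], [A → . E], [A → . b id b], [A → . c id], [A → . num x num], [A → . x num], [E → . num A b], [E → num . A b] }  — shift
  I3: { [A → A . E], [E → . num A b], [E → num A . b] }  — shift
  I4: { [A → E .] }  — reduce
  I5: { [A → b . id b] }  — shift
  I6: { [A → c . id] }  — shift
  I7: { [A → . A E], [A → . E], [A → . b id b], [A → . c id], [A → . num x num], [A → . x num], [A → num . x num], [E → . num A b], [E → num . A b] }  — shift
  I8: { [A → x . num] }  — shift
  I9: { [A → x num .] }  — reduce
  I10: { [A → num x . num], [A → x . num] }  — shift
  I11: { [A → num x num .], [A → x num .] }  — 2 reduces
  I12: { [A → c id .] }  — reduce
  I13: { [A → b id . b] }  — shift
  I14: { [A → b id b .] }  — reduce
  I15: { [A → A E .] }  — reduce
  I16: { [E → num A b .] }  — reduce

I11 contains complete items [A → num x num .], [A → x num .] — reduce-reduce conflict.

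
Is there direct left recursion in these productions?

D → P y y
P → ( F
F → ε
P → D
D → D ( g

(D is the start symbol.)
Direct left recursion occurs when N → N α for some non-terminal N (the right-hand side begins with the left-hand side itself).

D → P y y: starts with P
P → ( F: starts with '('
F → ε: starts with ε
P → D: starts with D
D → D ( g: LEFT RECURSIVE (starts with D)

The grammar has direct left recursion on: D.

Answer: Yes, D is left-recursive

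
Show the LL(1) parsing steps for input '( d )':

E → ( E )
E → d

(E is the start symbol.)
Stack is shown with the top on the left.

Stack    Input    Action
------------------------
E $      ( d ) $  output E → ( E )
( E ) $  ( d ) $  match '('
E ) $    d ) $    output E → d
d ) $    d ) $    match 'd'
) $      ) $      match ')'
$        $        accept

The string is accepted.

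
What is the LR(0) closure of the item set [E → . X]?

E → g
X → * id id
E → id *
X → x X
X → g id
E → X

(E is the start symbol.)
{ [E → . X], [X → . * id id], [X → . g id], [X → . x X] }

Start with: [E → . X]
  [E → . X] has the dot before X: add [X → . * id id], [X → . x X], [X → . g id]
No further items can be added.

CLOSURE = { [E → . X], [X → . * id id], [X → . g id], [X → . x X] }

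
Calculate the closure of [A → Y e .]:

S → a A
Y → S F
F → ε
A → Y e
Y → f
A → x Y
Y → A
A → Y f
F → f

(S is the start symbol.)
Start with: [A → Y e .]
The dot is at the end, so nothing is added.

CLOSURE = { [A → Y e .] }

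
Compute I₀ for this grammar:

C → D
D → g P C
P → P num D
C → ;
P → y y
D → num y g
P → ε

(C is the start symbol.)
First, augment the grammar with C' → C
I₀ = CLOSURE({ [C' → . C] }):
  [C' → . C] has the dot before C: add [C → . D], [C → . ;]
  [C → . D] has the dot before D: add [D → . g P C], [D → . num y g]
No further items can be added.

I₀ = { [C → . ;], [C → . D], [C' → . C], [D → . g P C], [D → . num y g] }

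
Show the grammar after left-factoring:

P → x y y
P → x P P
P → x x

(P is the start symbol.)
Left-factoring transforms A → αβ₁ | αβ₂ into A → αA' and A' → β₁ | β₂
(α is the longest common prefix among the alternatives). Repeat until
no nonterminal has two alternatives with a common prefix.

Round 1: P has alternatives sharing prefix 'x'. Introduce P': P → x P'
  Add: P' → y y
  Add: P' → P P
  Add: P' → x

No remaining common prefixes — done.

Resulting grammar:
P → x P'
P' → y y
P' → P P
P' → x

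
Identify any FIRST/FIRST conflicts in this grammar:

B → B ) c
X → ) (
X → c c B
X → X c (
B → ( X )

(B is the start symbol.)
Yes. B → B ')' c / B → '(' X ')' on { '(' }; X → ')' '(' / X → X c '(' on { ')' }; X → c c B / X → X c '(' on { 'c' }

A FIRST/FIRST conflict occurs when two productions N → α and N → β for the same non-terminal have FIRST(α) ∩ FIRST(β) ≠ ∅ (with ε ∈ FIRST of a nullable right-hand side, so two nullable alternatives also conflict).

FIRST sets of the non-terminals at (or reachable through a nullable prefix from) the front of some alternative:
  FIRST(B) = { '(' }
  FIRST(X) = { ')', 'c' }

Productions for B:
  B → B ) c: FIRST = { '(' }
  B → ( X ): FIRST = { '(' }
Productions for X:
  X → ) (: FIRST = { ')' }
  X → c c B: FIRST = { 'c' }
  X → X c (: FIRST = { ')', 'c' }

Conflict for B: B → B ) c and B → ( X )
  Overlap: { '(' }
Conflict for X: X → ) ( and X → X c (
  Overlap: { ')' }
Conflict for X: X → c c B and X → X c (
  Overlap: { 'c' }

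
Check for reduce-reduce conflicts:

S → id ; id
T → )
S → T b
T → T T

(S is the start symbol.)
No reduce-reduce conflicts

Augment with S' → S and build the canonical LR(0) collection (I0 = CLOSURE({[S' → . S]}), then GOTO on every symbol after a dot until no new states appear). It has 9 states:
  I0: { [S → . T b], [S → . id ; id], [S' → . S], [T → . )], [T → . T T] }  — shift
  I1: { [T → ) .] }  — reduce
  I2: { [S' → S .] }  — accept
  I3: { [S → T . b], [T → . )], [T → . T T], [T → T . T] }  — shift
  I4: { [S → id . ; id] }  — shift
  I5: { [S → id ; . id] }  — shift
  I6: { [S → id ; id .] }  — reduce
  I7: { [T → . )], [T → . T T], [T → T . T], [T → T T .] }  — shift, reduce
  I8: { [S → T b .] }  — reduce

No state contains more than one complete item.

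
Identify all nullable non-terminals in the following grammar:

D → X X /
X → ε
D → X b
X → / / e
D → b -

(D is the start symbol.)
{ 'X' }

A non-terminal is nullable if it can derive ε (the empty string): either it has an ε-production, or it has a production whose right-hand side consists entirely of nullable non-terminals.

ε-productions: X → ε
So X is immediately nullable.
No further non-terminal can be added: every production for the remaining non-terminals contains a terminal or a non-nullable non-terminal.
Nullable = { 'X' }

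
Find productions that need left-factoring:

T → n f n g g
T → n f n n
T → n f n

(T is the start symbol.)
Left-factoring is needed when two productions for the same non-terminal
share a common prefix on the right-hand side.

Productions for T:
  T → n f n g g
  T → n f n n
  T → n f n

Found common prefix 'n f n' in productions for T

Answer: Yes, T has productions with common prefix 'n f n'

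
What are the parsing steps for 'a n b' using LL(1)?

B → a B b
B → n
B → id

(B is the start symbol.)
LL(1) parsing maintains a stack (initially the start symbol over $) and the input. At each step: if the stack top is a terminal, match it against the current input token; if it is a non-terminal N, replace it with the RHS of M[N, lookahead] (the unique production whose predict set contains the lookahead).

Stack is shown with the top on the left.

Stack    Input    Action
------------------------
B $      a n b $  output B → a B b
a B b $  a n b $  match 'a'
B b $    n b $    output B → n
n b $    n b $    match 'n'
b $      b $      match 'b'
$        $        accept

The string is accepted.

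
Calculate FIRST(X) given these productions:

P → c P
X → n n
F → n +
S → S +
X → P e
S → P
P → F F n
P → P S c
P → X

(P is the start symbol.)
FIRST sets of the other non-terminals involved (by the same procedure, iterated to a fixed point):
  FIRST(P) = { 'c', 'n' }

From X → n n:
  - n is a terminal: add 'n' and stop
From X → P e:
  - P is a non-terminal: add FIRST(P) \ {ε} = { 'c', 'n' }
    P is not nullable, so stop

Collecting: FIRST(X) = { 'c', 'n' }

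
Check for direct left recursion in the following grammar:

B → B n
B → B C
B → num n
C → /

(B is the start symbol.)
Yes, B is left-recursive

Direct left recursion occurs when N → N α for some non-terminal N (the right-hand side begins with the left-hand side itself).

B → B n: LEFT RECURSIVE (starts with B)
B → B C: LEFT RECURSIVE (starts with B)
B → num n: starts with num
C → /: starts with '/'

The grammar has direct left recursion on: B.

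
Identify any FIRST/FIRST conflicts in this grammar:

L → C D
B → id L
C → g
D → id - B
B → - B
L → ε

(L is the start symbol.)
FIRST sets of the non-terminals at (or reachable through a nullable prefix from) the front of some alternative:
  FIRST(C) = { 'g' }

Productions for L:
  L → C D: FIRST = { 'g' }
  L → ε: FIRST = { ε }
Productions for B:
  B → id L: FIRST = { 'id' }
  B → - B: FIRST = { '-' }
C, D have only one production, so no FIRST/FIRST conflict is possible there.

All alternatives of each non-terminal have pairwise disjoint FIRST sets.

Answer: No FIRST/FIRST conflicts.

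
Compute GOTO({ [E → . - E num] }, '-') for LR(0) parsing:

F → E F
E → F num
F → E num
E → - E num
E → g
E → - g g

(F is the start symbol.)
GOTO(I, '-') = CLOSURE({ [A → αX.β] : [A → α.Xβ] ∈ I, X = '-' })

Items with dot before '-', with the dot advanced:
  [E → . - E num] → [E → - . E num]
Closure of the advanced items:
  [E → - . E num] has the dot before E: add [E → . F num], [E → . - E num], [E → . g], [E → . - g g]
  [E → . F num] has the dot before F: add [F → . E F], [F → . E num]

GOTO = { [E → - . E num], [E → . - E num], [E → . - g g], [E → . F num], [E → . g], [F → . E F], [F → . E num] }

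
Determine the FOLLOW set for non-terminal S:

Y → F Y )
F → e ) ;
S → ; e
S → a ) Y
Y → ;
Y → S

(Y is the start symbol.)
In Y → S: S is at the end, add FOLLOW(Y)

The FOLLOW sets referred to above (computed the same way, to a fixed point):
  FOLLOW(Y) = { $, ')' }

Taking the union: FOLLOW(S) = { $, ')' }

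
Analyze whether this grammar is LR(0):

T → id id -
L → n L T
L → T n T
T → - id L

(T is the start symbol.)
Augment with T' → T and build the canonical LR(0) collection (I0 = CLOSURE({[T' → . T]}), then GOTO on every symbol after a dot until no new states appear). It has 14 states:
  I0: { [T → . - id L], [T → . id id -], [T' → . T] }  — shift
  I1: { [T → - . id L] }  — shift
  I2: { [T' → T .] }  — accept
  I3: { [T → id . id -] }  — shift
  I4: { [T → id id . -] }  — shift
  I5: { [T → id id - .] }  — reduce
  I6: { [L → . T n T], [L → . n L T], [T → - id . L], [T → . - id L], [T → . id id -] }  — shift
  I7: { [T → - id L .] }  — reduce
  I8: { [L → T . n T] }  — shift
  I9: { [L → . T n T], [L → . n L T], [L → n . L T], [T → . - id L], [T → . id id -] }  — shift
  I10: { [L → n L . T], [T → . - id L], [T → . id id -] }  — shift
  I11: { [L → n L T .] }  — reduce
  I12: { [L → T n . T], [T → . - id L], [T → . id id -] }  — shift
  I13: { [L → T n T .] }  — reduce

Every state is either a pure shift/goto state or contains exactly one complete item and nothing to shift — no conflicts. The grammar is LR(0).

Answer: Yes, the grammar is LR(0)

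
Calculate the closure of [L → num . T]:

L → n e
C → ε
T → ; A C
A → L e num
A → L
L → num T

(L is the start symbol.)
Start with: [L → num . T]
  [L → num . T] has the dot before T: add [T → . ; A C]
No further items can be added.

CLOSURE = { [L → num . T], [T → . ; A C] }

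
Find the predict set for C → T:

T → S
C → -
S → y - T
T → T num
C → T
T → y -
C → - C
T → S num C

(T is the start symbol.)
PREDICT(C → T) = (FIRST(RHS) \ {ε}) ∪ (FOLLOW(C) if ε ∈ FIRST(RHS), i.e. RHS ⇒* ε)
FIRST(T) = { 'y' }
FIRST(T) = { 'y' }
ε ∉ FIRST(T), so FOLLOW(C) is not added.
PREDICT(C → T) = { 'y' }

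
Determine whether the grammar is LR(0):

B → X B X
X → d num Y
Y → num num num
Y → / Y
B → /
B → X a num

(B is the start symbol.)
Yes, the grammar is LR(0)

Augment with B' → B and build the canonical LR(0) collection (I0 = CLOSURE({[B' → . B]}), then GOTO on every symbol after a dot until no new states appear). It has 16 states:
  I0: { [B → . /], [B → . X B X], [B → . X a num], [B' → . B], [X → . d num Y] }  — shift
  I1: { [B → / .] }  — reduce
  I2: { [B' → B .] }  — accept
  I3: { [B → . /], [B → . X B X], [B → . X a num], [B → X . B X], [B → X . a num], [X → . d num Y] }  — shift
  I4: { [X → d . num Y] }  — shift
  I5: { [X → d num . Y], [Y → . / Y], [Y → . num num num] }  — shift
  I6: { [Y → . / Y], [Y → . num num num], [Y → / . Y] }  — shift
  I7: { [X → d num Y .] }  — reduce
  I8: { [Y → num . num num] }  — shift
  I9: { [Y → num num . num] }  — shift
  I10: { [Y → num num num .] }  — reduce
  I11: { [Y → / Y .] }  — reduce
  I12: { [B → X B . X], [X → . d num Y] }  — shift
  I13: { [B → X a . num] }  — shift
  I14: { [B → X a num .] }  — reduce
  I15: { [B → X B X .] }  — reduce

Every state is either a pure shift/goto state or contains exactly one complete item and nothing to shift — no conflicts. The grammar is LR(0).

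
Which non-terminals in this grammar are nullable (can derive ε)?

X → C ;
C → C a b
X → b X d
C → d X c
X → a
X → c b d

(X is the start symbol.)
None

A non-terminal is nullable if it can derive ε (the empty string): either it has an ε-production, or it has a production whose right-hand side consists entirely of nullable non-terminals.

There are no ε-productions, so no non-terminal can derive ε.
No non-terminals are nullable.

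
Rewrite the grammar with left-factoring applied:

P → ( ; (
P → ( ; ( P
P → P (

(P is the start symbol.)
P → ( ; ( P'
P' → ε
P' → P
P → P (

Left-factoring transforms A → αβ₁ | αβ₂ into A → αA' and A' → β₁ | β₂
(α is the longest common prefix among the alternatives). Repeat until
no nonterminal has two alternatives with a common prefix.

Round 1: P has alternatives sharing prefix '( ; ('. Introduce P': P → ( ; ( P'
  Add: P' → ε
  Add: P' → P

No remaining common prefixes — done.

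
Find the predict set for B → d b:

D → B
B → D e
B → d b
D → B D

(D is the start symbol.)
PREDICT(B → d b) = (FIRST(RHS) \ {ε}) ∪ (FOLLOW(B) if ε ∈ FIRST(RHS), i.e. RHS ⇒* ε)
FIRST(d b) = { 'd' }
ε ∉ FIRST(d b), so FOLLOW(B) is not added.
PREDICT(B → d b) = { 'd' }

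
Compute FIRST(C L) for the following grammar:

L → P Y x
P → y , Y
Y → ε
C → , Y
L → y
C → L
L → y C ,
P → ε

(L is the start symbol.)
FIRST sets of the non-terminals involved (from the grammar, by fixed-point iteration):
  FIRST(C) = { ',', 'x', 'y' }

To compute FIRST(C L), process the symbols left to right:
Symbol C is a non-terminal. Add FIRST(C) \ {ε} = { ',', 'x', 'y' }
C is not nullable (ε ∉ FIRST(C)), so stop here.
FIRST(C L) = { ',', 'x', 'y' }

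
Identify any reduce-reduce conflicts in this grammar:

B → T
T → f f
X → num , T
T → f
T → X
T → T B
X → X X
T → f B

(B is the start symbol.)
A reduce-reduce conflict occurs when an LR(0) state has two complete items [A → α .] and [B → β .] — both call for a reduction, and with no lookahead the parser cannot choose between them.

Augment with B' → B and build the canonical LR(0) collection (I0 = CLOSURE({[B' → . B]}), then GOTO on every symbol after a dot until no new states appear). It has 12 states:
  I0: { [B → . T], [B' → . B], [T → . T B], [T → . X], [T → . f B], [T → . f f], [T → . f], [X → . X X], [X → . num , T] }  — shift
  I1: { [B' → B .] }  — accept
  I2: { [B → . T], [B → T .], [T → . T B], [T → . X], [T → . f B], [T → . f f], [T → . f], [T → T . B], [X → . X X], [X → . num , T] }  — shift, reduce
  I3: { [T → X .], [X → . X X], [X → . num , T], [X → X . X] }  — shift, reduce
  I4: { [B → . T], [T → . T B], [T → . X], [T → . f B], [T → . f f], [T → . f], [T → f . B], [T → f . f], [T → f .], [X → . X X], [X → . num , T] }  — shift, reduce
  I5: { [X → num . , T] }  — shift
  I6: { [T → . T B], [T → . X], [T → . f B], [T → . f f], [T → . f], [X → . X X], [X → . num , T], [X → num , . T] }  — shift
  I7: { [B → . T], [T → . T B], [T → . X], [T → . f B], [T → . f f], [T → . f], [T → T . B], [X → . X X], [X → . num , T], [X → num , T .] }  — shift, reduce
  I8: { [T → T B .] }  — reduce
  I9: { [T → f B .] }  — reduce
  I10: { [B → . T], [T → . T B], [T → . X], [T → . f B], [T → . f f], [T → . f], [T → f . B], [T → f . f], [T → f .], [T → f f .], [X → . X X], [X → . num , T] }  — shift, 2 reduces
  I11: { [X → . X X], [X → . num , T], [X → X . X], [X → X X .] }  — shift, reduce

I10 contains complete items [T → f .], [T → f f .] — reduce-reduce conflict.

Answer: Yes — I10: [T → f .] vs [T → f f .]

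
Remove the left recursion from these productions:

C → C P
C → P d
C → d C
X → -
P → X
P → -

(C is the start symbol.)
C → P d C'
C → d C C'
C' → P C'
C' → ε
X → -
P → X
P → -

C is directly left-recursive. The standard transformation for
  A → A α₁ | ... | A α_m | β₁ | ... | β_n
is
  A  → β₁ A' | ... | β_n A'
  A' → α₁ A' | ... | α_m A' | ε

C → P d becomes C → P d C'
C → d C becomes C → d C C'
C → C P becomes C' → P C'
Add C' → ε

Productions for other non-terminals are unchanged:
  X → -
  P → X
  P → -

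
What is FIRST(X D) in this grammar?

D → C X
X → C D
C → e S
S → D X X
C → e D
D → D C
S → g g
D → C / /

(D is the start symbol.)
{ 'e' }

FIRST sets of the non-terminals involved (from the grammar, by fixed-point iteration):
  FIRST(X) = { 'e' }

To compute FIRST(X D), process the symbols left to right:
Symbol X is a non-terminal. Add FIRST(X) \ {ε} = { 'e' }
X is not nullable (ε ∉ FIRST(X)), so stop here.
FIRST(X D) = { 'e' }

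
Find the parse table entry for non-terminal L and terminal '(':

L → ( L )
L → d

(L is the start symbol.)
L → ( L )

To find M[L, '('], we find productions for L where '(' is in the predict set (PREDICT(N → α) = (FIRST(α) \ {ε}) ∪ (FOLLOW(N) if α ⇒* ε)).

L → ( L ): PREDICT = { '(' }
  '(' is in predict set, so this production goes in M[L, '(']
L → d: PREDICT = { 'd' }

M[L, '('] = L → ( L )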